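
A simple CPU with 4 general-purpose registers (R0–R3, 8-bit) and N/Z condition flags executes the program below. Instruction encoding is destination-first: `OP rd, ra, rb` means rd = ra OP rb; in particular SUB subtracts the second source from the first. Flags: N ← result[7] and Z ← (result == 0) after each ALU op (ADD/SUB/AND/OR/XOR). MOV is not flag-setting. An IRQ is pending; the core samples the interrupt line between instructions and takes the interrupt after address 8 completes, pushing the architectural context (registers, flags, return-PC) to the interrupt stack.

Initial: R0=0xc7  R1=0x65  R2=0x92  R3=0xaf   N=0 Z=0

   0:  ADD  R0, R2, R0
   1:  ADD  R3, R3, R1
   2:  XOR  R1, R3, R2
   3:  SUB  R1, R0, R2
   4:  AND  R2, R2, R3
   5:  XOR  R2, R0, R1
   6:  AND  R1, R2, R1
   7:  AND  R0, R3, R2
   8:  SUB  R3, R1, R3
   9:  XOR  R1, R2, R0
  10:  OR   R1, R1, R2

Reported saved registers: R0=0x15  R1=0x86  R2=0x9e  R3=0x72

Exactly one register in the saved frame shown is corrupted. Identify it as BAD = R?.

after  0: R0=0x59 R1=0x65 R2=0x92 R3=0xaf  N=0 Z=0
after  1: R0=0x59 R1=0x65 R2=0x92 R3=0x14  N=0 Z=0
after  2: R0=0x59 R1=0x86 R2=0x92 R3=0x14  N=1 Z=0
after  3: R0=0x59 R1=0xc7 R2=0x92 R3=0x14  N=1 Z=0
after  4: R0=0x59 R1=0xc7 R2=0x10 R3=0x14  N=0 Z=0
after  5: R0=0x59 R1=0xc7 R2=0x9e R3=0x14  N=1 Z=0
after  6: R0=0x59 R1=0x86 R2=0x9e R3=0x14  N=1 Z=0
after  7: R0=0x14 R1=0x86 R2=0x9e R3=0x14  N=0 Z=0
after  8: R0=0x14 R1=0x86 R2=0x9e R3=0x72  N=0 Z=0
-- IRQ taken; context saved, return-PC = 9 --
mismatch: R0: reported 0x15 vs actual 0x14

BAD = R0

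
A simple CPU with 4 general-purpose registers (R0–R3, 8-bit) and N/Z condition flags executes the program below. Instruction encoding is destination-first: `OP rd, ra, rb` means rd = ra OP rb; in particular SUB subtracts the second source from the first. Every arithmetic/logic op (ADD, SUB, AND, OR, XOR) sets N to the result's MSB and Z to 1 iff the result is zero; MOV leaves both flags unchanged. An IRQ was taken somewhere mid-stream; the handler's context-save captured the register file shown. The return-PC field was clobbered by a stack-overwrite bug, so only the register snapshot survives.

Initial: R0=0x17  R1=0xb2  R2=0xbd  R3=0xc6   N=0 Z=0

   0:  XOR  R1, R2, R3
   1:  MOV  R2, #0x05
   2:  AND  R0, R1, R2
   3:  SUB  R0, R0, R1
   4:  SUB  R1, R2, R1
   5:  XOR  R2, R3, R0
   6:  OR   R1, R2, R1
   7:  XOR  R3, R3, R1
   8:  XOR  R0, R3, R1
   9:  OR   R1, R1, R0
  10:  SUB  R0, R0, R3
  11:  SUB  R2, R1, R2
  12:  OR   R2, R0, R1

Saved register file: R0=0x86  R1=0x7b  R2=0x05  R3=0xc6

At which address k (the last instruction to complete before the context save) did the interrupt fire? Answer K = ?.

after  0: R0=0x17 R1=0x7b R2=0xbd R3=0xc6  N=0 Z=0
after  1: R0=0x17 R1=0x7b R2=0x05 R3=0xc6  N=0 Z=0
after  2: R0=0x01 R1=0x7b R2=0x05 R3=0xc6  N=0 Z=0
after  3: R0=0x86 R1=0x7b R2=0x05 R3=0xc6  N=1 Z=0
-- IRQ taken; context saved, return-PC = 4 --

K = 3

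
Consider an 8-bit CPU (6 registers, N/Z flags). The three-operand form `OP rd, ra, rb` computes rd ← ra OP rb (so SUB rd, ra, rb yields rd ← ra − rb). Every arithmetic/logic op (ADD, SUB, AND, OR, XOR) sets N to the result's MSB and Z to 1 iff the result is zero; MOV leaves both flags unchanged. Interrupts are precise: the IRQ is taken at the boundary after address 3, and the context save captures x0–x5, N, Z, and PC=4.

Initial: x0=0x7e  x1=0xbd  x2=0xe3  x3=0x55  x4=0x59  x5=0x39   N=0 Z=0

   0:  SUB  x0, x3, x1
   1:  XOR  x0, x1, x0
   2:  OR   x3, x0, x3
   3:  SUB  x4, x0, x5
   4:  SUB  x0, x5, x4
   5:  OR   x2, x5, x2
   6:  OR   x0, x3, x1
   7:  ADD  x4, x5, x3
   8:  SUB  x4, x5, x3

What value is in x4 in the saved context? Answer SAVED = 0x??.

after  0: x0=0x98 x1=0xbd x2=0xe3 x3=0x55 x4=0x59 x5=0x39  N=1 Z=0
after  1: x0=0x25 x1=0xbd x2=0xe3 x3=0x55 x4=0x59 x5=0x39  N=0 Z=0
after  2: x0=0x25 x1=0xbd x2=0xe3 x3=0x75 x4=0x59 x5=0x39  N=0 Z=0
after  3: x0=0x25 x1=0xbd x2=0xe3 x3=0x75 x4=0xec x5=0x39  N=1 Z=0
-- IRQ taken; context saved, return-PC = 4 --

SAVED = 0xec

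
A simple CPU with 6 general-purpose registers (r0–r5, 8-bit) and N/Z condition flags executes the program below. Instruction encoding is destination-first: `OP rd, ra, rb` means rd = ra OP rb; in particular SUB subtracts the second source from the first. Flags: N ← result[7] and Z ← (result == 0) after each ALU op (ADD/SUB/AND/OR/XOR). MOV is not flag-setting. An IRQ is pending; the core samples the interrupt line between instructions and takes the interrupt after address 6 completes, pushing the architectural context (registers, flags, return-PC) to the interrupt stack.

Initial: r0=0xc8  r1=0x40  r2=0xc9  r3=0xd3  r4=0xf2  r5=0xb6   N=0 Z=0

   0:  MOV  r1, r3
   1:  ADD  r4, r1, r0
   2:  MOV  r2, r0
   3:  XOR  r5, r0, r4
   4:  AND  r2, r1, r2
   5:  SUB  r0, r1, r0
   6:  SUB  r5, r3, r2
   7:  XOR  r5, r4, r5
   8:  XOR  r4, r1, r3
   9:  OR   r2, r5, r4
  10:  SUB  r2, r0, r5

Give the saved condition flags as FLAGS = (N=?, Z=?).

after  0: r0=0xc8 r1=0xd3 r2=0xc9 r3=0xd3 r4=0xf2 r5=0xb6  N=0 Z=0
after  1: r0=0xc8 r1=0xd3 r2=0xc9 r3=0xd3 r4=0x9b r5=0xb6  N=1 Z=0
after  2: r0=0xc8 r1=0xd3 r2=0xc8 r3=0xd3 r4=0x9b r5=0xb6  N=1 Z=0
after  3: r0=0xc8 r1=0xd3 r2=0xc8 r3=0xd3 r4=0x9b r5=0x53  N=0 Z=0
after  4: r0=0xc8 r1=0xd3 r2=0xc0 r3=0xd3 r4=0x9b r5=0x53  N=1 Z=0
after  5: r0=0x0b r1=0xd3 r2=0xc0 r3=0xd3 r4=0x9b r5=0x53  N=0 Z=0
after  6: r0=0x0b r1=0xd3 r2=0xc0 r3=0xd3 r4=0x9b r5=0x13  N=0 Z=0
-- IRQ taken; context saved, return-PC = 7 --

FLAGS = (N=0, Z=0)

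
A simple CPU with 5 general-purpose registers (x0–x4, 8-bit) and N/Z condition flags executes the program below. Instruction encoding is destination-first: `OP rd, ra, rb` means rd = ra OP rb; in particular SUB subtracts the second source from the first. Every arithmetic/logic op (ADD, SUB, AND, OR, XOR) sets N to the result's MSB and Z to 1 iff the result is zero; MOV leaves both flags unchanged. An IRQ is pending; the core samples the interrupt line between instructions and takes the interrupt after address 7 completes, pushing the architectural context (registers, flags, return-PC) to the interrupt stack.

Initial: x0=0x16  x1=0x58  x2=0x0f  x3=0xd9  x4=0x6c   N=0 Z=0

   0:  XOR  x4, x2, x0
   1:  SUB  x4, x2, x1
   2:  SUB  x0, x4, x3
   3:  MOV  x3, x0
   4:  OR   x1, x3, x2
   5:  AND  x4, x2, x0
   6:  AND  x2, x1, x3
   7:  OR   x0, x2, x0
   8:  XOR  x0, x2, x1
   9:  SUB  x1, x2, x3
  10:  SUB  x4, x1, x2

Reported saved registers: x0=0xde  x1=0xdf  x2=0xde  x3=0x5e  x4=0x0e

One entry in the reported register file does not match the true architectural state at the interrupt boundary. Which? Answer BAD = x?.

BAD = x3

after  0: x0=0x16 x1=0x58 x2=0x0f x3=0xd9 x4=0x19  N=0 Z=0
after  1: x0=0x16 x1=0x58 x2=0x0f x3=0xd9 x4=0xb7  N=1 Z=0
after  2: x0=0xde x1=0x58 x2=0x0f x3=0xd9 x4=0xb7  N=1 Z=0
after  3: x0=0xde x1=0x58 x2=0x0f x3=0xde x4=0xb7  N=1 Z=0
after  4: x0=0xde x1=0xdf x2=0x0f x3=0xde x4=0xb7  N=1 Z=0
after  5: x0=0xde x1=0xdf x2=0x0f x3=0xde x4=0x0e  N=0 Z=0
after  6: x0=0xde x1=0xdf x2=0xde x3=0xde x4=0x0e  N=1 Z=0
after  7: x0=0xde x1=0xdf x2=0xde x3=0xde x4=0x0e  N=1 Z=0
-- IRQ taken; context saved, return-PC = 8 --
mismatch: x3: reported 0x5e vs actual 0xde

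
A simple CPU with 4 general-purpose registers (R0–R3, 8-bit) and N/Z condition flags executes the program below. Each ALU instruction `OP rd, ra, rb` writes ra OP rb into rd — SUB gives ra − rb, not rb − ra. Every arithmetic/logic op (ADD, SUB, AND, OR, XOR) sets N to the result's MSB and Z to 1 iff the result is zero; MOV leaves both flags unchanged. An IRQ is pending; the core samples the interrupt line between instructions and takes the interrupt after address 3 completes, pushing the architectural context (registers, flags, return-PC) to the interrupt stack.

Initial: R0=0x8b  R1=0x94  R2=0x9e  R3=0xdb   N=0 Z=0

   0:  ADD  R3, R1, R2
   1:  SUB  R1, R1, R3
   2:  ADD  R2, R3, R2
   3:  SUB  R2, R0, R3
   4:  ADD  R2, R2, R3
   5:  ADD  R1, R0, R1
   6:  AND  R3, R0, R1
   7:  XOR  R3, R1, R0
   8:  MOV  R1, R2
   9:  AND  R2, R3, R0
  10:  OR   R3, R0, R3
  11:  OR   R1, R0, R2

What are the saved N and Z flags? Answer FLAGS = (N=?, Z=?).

after  0: R0=0x8b R1=0x94 R2=0x9e R3=0x32  N=0 Z=0
after  1: R0=0x8b R1=0x62 R2=0x9e R3=0x32  N=0 Z=0
after  2: R0=0x8b R1=0x62 R2=0xd0 R3=0x32  N=1 Z=0
after  3: R0=0x8b R1=0x62 R2=0x59 R3=0x32  N=0 Z=0
-- IRQ taken; context saved, return-PC = 4 --

FLAGS = (N=0, Z=0)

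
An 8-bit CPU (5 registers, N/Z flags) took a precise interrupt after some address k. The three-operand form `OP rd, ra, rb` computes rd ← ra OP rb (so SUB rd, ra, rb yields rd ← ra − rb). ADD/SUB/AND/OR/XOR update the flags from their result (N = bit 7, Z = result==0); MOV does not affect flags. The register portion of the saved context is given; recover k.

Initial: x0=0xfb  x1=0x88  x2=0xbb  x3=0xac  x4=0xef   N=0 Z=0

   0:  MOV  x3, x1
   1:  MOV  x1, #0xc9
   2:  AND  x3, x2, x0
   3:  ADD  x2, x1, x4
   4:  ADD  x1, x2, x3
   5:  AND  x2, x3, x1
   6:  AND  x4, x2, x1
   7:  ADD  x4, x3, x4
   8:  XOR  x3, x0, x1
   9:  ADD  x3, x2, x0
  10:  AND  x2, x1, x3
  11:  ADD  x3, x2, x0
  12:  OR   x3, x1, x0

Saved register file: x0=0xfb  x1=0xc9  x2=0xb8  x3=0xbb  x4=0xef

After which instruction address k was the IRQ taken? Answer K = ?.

K = 3

after  0: x0=0xfb x1=0x88 x2=0xbb x3=0x88 x4=0xef  N=0 Z=0
after  1: x0=0xfb x1=0xc9 x2=0xbb x3=0x88 x4=0xef  N=0 Z=0
after  2: x0=0xfb x1=0xc9 x2=0xbb x3=0xbb x4=0xef  N=1 Z=0
after  3: x0=0xfb x1=0xc9 x2=0xb8 x3=0xbb x4=0xef  N=1 Z=0
-- IRQ taken; context saved, return-PC = 4 --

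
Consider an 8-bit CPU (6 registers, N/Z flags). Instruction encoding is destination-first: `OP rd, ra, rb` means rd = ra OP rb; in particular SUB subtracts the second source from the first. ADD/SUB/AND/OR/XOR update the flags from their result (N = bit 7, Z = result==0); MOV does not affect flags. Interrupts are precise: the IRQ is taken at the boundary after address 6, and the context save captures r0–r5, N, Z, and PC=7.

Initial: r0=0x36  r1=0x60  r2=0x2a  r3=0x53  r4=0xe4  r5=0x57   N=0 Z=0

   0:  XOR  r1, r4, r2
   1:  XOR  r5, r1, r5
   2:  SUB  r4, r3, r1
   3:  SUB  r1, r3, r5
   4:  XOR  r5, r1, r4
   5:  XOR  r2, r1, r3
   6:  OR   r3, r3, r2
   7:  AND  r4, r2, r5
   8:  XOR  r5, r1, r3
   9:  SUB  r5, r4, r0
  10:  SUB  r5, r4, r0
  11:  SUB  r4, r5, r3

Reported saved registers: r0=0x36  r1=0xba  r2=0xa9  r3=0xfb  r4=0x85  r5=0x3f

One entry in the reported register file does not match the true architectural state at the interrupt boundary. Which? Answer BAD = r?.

after  0: r0=0x36 r1=0xce r2=0x2a r3=0x53 r4=0xe4 r5=0x57  N=1 Z=0
after  1: r0=0x36 r1=0xce r2=0x2a r3=0x53 r4=0xe4 r5=0x99  N=1 Z=0
after  2: r0=0x36 r1=0xce r2=0x2a r3=0x53 r4=0x85 r5=0x99  N=1 Z=0
after  3: r0=0x36 r1=0xba r2=0x2a r3=0x53 r4=0x85 r5=0x99  N=1 Z=0
after  4: r0=0x36 r1=0xba r2=0x2a r3=0x53 r4=0x85 r5=0x3f  N=0 Z=0
after  5: r0=0x36 r1=0xba r2=0xe9 r3=0x53 r4=0x85 r5=0x3f  N=1 Z=0
after  6: r0=0x36 r1=0xba r2=0xe9 r3=0xfb r4=0x85 r5=0x3f  N=1 Z=0
-- IRQ taken; context saved, return-PC = 7 --
mismatch: r2: reported 0xa9 vs actual 0xe9

BAD = r2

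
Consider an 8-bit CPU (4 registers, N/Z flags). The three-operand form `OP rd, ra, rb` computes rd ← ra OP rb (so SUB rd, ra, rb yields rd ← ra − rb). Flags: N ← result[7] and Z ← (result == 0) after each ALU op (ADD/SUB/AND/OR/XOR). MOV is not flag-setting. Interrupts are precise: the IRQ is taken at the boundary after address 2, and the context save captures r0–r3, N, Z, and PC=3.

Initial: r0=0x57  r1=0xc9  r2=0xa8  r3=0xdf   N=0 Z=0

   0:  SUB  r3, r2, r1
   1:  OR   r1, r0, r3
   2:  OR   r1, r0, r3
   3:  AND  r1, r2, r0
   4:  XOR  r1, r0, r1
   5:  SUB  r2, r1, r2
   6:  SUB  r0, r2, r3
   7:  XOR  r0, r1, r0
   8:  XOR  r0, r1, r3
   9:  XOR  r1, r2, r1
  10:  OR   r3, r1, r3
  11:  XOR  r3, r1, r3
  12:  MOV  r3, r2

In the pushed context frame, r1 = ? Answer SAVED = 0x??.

SAVED = 0xdf

after  0: r0=0x57 r1=0xc9 r2=0xa8 r3=0xdf  N=1 Z=0
after  1: r0=0x57 r1=0xdf r2=0xa8 r3=0xdf  N=1 Z=0
after  2: r0=0x57 r1=0xdf r2=0xa8 r3=0xdf  N=1 Z=0
-- IRQ taken; context saved, return-PC = 3 --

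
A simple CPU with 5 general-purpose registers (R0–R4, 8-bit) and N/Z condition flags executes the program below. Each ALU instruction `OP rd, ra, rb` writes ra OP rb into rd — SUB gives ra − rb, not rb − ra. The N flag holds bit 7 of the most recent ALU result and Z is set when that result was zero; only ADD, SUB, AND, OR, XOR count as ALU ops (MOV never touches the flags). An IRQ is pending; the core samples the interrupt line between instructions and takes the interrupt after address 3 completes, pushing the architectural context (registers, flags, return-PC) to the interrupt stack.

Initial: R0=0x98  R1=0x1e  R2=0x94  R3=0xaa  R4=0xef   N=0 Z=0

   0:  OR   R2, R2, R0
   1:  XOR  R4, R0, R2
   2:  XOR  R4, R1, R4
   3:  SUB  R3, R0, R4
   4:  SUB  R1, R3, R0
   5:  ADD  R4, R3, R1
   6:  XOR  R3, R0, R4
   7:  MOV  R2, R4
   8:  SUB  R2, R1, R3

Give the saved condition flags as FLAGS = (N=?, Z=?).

after  0: R0=0x98 R1=0x1e R2=0x9c R3=0xaa R4=0xef  N=1 Z=0
after  1: R0=0x98 R1=0x1e R2=0x9c R3=0xaa R4=0x04  N=0 Z=0
after  2: R0=0x98 R1=0x1e R2=0x9c R3=0xaa R4=0x1a  N=0 Z=0
after  3: R0=0x98 R1=0x1e R2=0x9c R3=0x7e R4=0x1a  N=0 Z=0
-- IRQ taken; context saved, return-PC = 4 --

FLAGS = (N=0, Z=0)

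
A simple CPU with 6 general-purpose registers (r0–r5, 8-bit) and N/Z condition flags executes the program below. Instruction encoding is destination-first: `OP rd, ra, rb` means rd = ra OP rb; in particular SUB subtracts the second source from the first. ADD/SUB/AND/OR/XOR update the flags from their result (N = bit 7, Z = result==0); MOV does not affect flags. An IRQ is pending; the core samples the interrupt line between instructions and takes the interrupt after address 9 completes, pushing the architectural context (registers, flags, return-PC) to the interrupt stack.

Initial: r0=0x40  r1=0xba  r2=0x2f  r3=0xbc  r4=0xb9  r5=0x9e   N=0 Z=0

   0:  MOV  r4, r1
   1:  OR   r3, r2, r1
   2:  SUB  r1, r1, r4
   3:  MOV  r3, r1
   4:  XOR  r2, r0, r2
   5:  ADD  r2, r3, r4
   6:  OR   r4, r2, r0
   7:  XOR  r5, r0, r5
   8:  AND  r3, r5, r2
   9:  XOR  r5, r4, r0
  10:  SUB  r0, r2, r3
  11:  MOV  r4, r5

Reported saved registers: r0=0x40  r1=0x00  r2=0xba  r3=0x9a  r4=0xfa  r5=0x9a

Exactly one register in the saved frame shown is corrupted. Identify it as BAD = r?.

BAD = r5

after  0: r0=0x40 r1=0xba r2=0x2f r3=0xbc r4=0xba r5=0x9e  N=0 Z=0
after  1: r0=0x40 r1=0xba r2=0x2f r3=0xbf r4=0xba r5=0x9e  N=1 Z=0
after  2: r0=0x40 r1=0x00 r2=0x2f r3=0xbf r4=0xba r5=0x9e  N=0 Z=1
after  3: r0=0x40 r1=0x00 r2=0x2f r3=0x00 r4=0xba r5=0x9e  N=0 Z=1
after  4: r0=0x40 r1=0x00 r2=0x6f r3=0x00 r4=0xba r5=0x9e  N=0 Z=0
after  5: r0=0x40 r1=0x00 r2=0xba r3=0x00 r4=0xba r5=0x9e  N=1 Z=0
after  6: r0=0x40 r1=0x00 r2=0xba r3=0x00 r4=0xfa r5=0x9e  N=1 Z=0
after  7: r0=0x40 r1=0x00 r2=0xba r3=0x00 r4=0xfa r5=0xde  N=1 Z=0
after  8: r0=0x40 r1=0x00 r2=0xba r3=0x9a r4=0xfa r5=0xde  N=1 Z=0
after  9: r0=0x40 r1=0x00 r2=0xba r3=0x9a r4=0xfa r5=0xba  N=1 Z=0
-- IRQ taken; context saved, return-PC = 10 --
mismatch: r5: reported 0x9a vs actual 0xba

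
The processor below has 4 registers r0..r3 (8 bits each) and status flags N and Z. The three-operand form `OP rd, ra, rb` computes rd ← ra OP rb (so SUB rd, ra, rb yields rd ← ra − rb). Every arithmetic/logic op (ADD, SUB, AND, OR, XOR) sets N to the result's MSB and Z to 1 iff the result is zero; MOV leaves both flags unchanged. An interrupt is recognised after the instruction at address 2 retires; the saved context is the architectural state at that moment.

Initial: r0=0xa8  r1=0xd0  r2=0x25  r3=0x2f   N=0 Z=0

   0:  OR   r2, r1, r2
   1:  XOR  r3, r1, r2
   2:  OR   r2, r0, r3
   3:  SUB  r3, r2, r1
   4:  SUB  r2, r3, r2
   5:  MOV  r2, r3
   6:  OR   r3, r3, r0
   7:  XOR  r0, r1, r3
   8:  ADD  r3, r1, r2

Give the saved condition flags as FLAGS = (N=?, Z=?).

FLAGS = (N=1, Z=0)

after  0: r0=0xa8 r1=0xd0 r2=0xf5 r3=0x2f  N=1 Z=0
after  1: r0=0xa8 r1=0xd0 r2=0xf5 r3=0x25  N=0 Z=0
after  2: r0=0xa8 r1=0xd0 r2=0xad r3=0x25  N=1 Z=0
-- IRQ taken; context saved, return-PC = 3 --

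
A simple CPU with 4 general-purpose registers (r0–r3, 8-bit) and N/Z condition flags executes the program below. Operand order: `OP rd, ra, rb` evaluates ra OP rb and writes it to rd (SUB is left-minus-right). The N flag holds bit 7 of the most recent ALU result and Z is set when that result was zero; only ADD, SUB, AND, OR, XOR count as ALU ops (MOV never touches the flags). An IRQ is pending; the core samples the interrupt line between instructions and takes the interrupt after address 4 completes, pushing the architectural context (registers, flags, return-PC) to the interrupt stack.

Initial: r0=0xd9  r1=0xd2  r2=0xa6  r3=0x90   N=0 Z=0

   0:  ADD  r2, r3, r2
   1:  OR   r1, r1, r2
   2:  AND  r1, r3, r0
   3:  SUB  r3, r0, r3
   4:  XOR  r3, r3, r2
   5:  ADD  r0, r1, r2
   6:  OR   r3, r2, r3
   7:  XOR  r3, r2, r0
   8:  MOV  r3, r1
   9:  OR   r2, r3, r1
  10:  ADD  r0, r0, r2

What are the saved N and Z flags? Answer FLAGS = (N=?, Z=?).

after  0: r0=0xd9 r1=0xd2 r2=0x36 r3=0x90  N=0 Z=0
after  1: r0=0xd9 r1=0xf6 r2=0x36 r3=0x90  N=1 Z=0
after  2: r0=0xd9 r1=0x90 r2=0x36 r3=0x90  N=1 Z=0
after  3: r0=0xd9 r1=0x90 r2=0x36 r3=0x49  N=0 Z=0
after  4: r0=0xd9 r1=0x90 r2=0x36 r3=0x7f  N=0 Z=0
-- IRQ taken; context saved, return-PC = 5 --

FLAGS = (N=0, Z=0)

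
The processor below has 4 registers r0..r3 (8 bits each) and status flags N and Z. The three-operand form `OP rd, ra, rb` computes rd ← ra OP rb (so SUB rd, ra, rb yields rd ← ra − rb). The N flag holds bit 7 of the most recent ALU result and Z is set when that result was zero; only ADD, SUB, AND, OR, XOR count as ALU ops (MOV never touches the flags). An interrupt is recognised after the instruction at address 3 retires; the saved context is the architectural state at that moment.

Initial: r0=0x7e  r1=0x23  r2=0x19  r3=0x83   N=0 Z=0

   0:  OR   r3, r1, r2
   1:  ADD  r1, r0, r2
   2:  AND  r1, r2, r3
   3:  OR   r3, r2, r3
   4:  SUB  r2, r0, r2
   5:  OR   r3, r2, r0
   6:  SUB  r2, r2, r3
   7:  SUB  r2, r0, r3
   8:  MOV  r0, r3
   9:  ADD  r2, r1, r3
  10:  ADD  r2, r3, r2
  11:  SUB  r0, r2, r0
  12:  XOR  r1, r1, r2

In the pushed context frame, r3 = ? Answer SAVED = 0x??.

SAVED = 0x3b

after  0: r0=0x7e r1=0x23 r2=0x19 r3=0x3b  N=0 Z=0
after  1: r0=0x7e r1=0x97 r2=0x19 r3=0x3b  N=1 Z=0
after  2: r0=0x7e r1=0x19 r2=0x19 r3=0x3b  N=0 Z=0
after  3: r0=0x7e r1=0x19 r2=0x19 r3=0x3b  N=0 Z=0
-- IRQ taken; context saved, return-PC = 4 --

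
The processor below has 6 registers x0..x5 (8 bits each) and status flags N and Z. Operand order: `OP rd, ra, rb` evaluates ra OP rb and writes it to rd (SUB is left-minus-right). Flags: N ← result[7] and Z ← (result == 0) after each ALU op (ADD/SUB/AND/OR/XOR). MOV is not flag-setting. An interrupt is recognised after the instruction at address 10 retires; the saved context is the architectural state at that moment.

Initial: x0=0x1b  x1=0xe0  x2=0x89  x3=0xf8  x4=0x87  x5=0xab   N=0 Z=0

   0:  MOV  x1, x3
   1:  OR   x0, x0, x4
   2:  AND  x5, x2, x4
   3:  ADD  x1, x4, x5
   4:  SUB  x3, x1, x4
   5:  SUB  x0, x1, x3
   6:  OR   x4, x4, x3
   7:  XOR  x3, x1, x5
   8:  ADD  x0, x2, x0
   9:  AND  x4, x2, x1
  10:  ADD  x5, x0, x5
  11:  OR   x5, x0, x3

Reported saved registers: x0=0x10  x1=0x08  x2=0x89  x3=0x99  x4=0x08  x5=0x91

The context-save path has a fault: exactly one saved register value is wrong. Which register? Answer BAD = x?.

after  0: x0=0x1b x1=0xf8 x2=0x89 x3=0xf8 x4=0x87 x5=0xab  N=0 Z=0
after  1: x0=0x9f x1=0xf8 x2=0x89 x3=0xf8 x4=0x87 x5=0xab  N=1 Z=0
after  2: x0=0x9f x1=0xf8 x2=0x89 x3=0xf8 x4=0x87 x5=0x81  N=1 Z=0
after  3: x0=0x9f x1=0x08 x2=0x89 x3=0xf8 x4=0x87 x5=0x81  N=0 Z=0
after  4: x0=0x9f x1=0x08 x2=0x89 x3=0x81 x4=0x87 x5=0x81  N=1 Z=0
after  5: x0=0x87 x1=0x08 x2=0x89 x3=0x81 x4=0x87 x5=0x81  N=1 Z=0
after  6: x0=0x87 x1=0x08 x2=0x89 x3=0x81 x4=0x87 x5=0x81  N=1 Z=0
after  7: x0=0x87 x1=0x08 x2=0x89 x3=0x89 x4=0x87 x5=0x81  N=1 Z=0
after  8: x0=0x10 x1=0x08 x2=0x89 x3=0x89 x4=0x87 x5=0x81  N=0 Z=0
after  9: x0=0x10 x1=0x08 x2=0x89 x3=0x89 x4=0x08 x5=0x81  N=0 Z=0
after 10: x0=0x10 x1=0x08 x2=0x89 x3=0x89 x4=0x08 x5=0x91  N=1 Z=0
-- IRQ taken; context saved, return-PC = 11 --
mismatch: x3: reported 0x99 vs actual 0x89

BAD = x3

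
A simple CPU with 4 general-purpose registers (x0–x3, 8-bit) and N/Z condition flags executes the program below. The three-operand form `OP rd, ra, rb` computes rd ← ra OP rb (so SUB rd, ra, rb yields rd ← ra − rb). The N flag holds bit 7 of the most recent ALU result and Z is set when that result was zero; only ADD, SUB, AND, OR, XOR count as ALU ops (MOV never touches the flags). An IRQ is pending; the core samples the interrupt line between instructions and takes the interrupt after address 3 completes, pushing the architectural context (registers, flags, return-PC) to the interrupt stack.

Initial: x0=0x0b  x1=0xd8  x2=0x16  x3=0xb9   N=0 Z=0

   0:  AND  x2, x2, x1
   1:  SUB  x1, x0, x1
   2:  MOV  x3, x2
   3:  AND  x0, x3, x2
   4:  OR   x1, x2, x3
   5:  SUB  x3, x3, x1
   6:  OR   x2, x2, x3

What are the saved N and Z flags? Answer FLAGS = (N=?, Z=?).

FLAGS = (N=0, Z=0)

after  0: x0=0x0b x1=0xd8 x2=0x10 x3=0xb9  N=0 Z=0
after  1: x0=0x0b x1=0x33 x2=0x10 x3=0xb9  N=0 Z=0
after  2: x0=0x0b x1=0x33 x2=0x10 x3=0x10  N=0 Z=0
after  3: x0=0x10 x1=0x33 x2=0x10 x3=0x10  N=0 Z=0
-- IRQ taken; context saved, return-PC = 4 --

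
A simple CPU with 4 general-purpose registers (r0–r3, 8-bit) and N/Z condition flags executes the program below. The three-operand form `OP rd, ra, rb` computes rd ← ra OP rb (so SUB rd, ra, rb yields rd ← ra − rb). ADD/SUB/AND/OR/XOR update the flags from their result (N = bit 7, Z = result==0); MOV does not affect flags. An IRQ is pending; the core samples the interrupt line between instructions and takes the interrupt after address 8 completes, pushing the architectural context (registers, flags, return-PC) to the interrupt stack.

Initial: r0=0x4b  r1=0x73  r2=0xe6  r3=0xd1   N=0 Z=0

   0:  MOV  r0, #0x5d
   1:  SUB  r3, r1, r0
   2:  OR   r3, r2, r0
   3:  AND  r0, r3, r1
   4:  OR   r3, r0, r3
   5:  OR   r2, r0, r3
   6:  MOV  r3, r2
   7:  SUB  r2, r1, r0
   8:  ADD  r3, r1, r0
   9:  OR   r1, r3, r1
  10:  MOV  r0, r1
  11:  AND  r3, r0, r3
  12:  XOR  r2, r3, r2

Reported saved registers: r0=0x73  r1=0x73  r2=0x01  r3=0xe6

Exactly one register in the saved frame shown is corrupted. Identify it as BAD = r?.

BAD = r2

after  0: r0=0x5d r1=0x73 r2=0xe6 r3=0xd1  N=0 Z=0
after  1: r0=0x5d r1=0x73 r2=0xe6 r3=0x16  N=0 Z=0
after  2: r0=0x5d r1=0x73 r2=0xe6 r3=0xff  N=1 Z=0
after  3: r0=0x73 r1=0x73 r2=0xe6 r3=0xff  N=0 Z=0
after  4: r0=0x73 r1=0x73 r2=0xe6 r3=0xff  N=1 Z=0
after  5: r0=0x73 r1=0x73 r2=0xff r3=0xff  N=1 Z=0
after  6: r0=0x73 r1=0x73 r2=0xff r3=0xff  N=1 Z=0
after  7: r0=0x73 r1=0x73 r2=0x00 r3=0xff  N=0 Z=1
after  8: r0=0x73 r1=0x73 r2=0x00 r3=0xe6  N=1 Z=0
-- IRQ taken; context saved, return-PC = 9 --
mismatch: r2: reported 0x01 vs actual 0x00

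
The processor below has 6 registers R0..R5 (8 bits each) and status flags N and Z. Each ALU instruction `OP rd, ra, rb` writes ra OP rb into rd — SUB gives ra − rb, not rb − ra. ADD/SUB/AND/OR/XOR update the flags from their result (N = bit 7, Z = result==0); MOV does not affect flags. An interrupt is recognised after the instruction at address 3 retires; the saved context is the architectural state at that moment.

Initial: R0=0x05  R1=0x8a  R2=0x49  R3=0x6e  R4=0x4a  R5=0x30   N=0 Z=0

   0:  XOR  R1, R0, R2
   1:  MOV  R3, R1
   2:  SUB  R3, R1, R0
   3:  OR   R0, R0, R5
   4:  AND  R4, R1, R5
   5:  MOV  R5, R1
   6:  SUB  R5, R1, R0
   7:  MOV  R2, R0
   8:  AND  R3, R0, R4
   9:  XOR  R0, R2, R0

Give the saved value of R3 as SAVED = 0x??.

SAVED = 0x47

after  0: R0=0x05 R1=0x4c R2=0x49 R3=0x6e R4=0x4a R5=0x30  N=0 Z=0
after  1: R0=0x05 R1=0x4c R2=0x49 R3=0x4c R4=0x4a R5=0x30  N=0 Z=0
after  2: R0=0x05 R1=0x4c R2=0x49 R3=0x47 R4=0x4a R5=0x30  N=0 Z=0
after  3: R0=0x35 R1=0x4c R2=0x49 R3=0x47 R4=0x4a R5=0x30  N=0 Z=0
-- IRQ taken; context saved, return-PC = 4 --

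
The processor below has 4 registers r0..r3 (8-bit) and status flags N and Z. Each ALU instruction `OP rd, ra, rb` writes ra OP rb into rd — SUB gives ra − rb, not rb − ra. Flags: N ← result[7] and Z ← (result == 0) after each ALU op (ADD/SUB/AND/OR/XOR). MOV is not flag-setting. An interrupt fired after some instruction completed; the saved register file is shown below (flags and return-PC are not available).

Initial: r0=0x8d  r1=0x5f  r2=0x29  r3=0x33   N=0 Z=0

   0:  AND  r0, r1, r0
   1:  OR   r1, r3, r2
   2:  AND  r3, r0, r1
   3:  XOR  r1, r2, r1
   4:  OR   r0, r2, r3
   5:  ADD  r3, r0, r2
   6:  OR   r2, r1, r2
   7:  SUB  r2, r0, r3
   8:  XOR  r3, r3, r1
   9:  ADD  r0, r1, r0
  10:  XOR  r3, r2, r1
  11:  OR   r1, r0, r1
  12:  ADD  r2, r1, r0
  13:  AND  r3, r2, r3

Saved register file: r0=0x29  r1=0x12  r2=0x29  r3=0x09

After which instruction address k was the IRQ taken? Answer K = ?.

after  0: r0=0x0d r1=0x5f r2=0x29 r3=0x33  N=0 Z=0
after  1: r0=0x0d r1=0x3b r2=0x29 r3=0x33  N=0 Z=0
after  2: r0=0x0d r1=0x3b r2=0x29 r3=0x09  N=0 Z=0
after  3: r0=0x0d r1=0x12 r2=0x29 r3=0x09  N=0 Z=0
after  4: r0=0x29 r1=0x12 r2=0x29 r3=0x09  N=0 Z=0
-- IRQ taken; context saved, return-PC = 5 --

K = 4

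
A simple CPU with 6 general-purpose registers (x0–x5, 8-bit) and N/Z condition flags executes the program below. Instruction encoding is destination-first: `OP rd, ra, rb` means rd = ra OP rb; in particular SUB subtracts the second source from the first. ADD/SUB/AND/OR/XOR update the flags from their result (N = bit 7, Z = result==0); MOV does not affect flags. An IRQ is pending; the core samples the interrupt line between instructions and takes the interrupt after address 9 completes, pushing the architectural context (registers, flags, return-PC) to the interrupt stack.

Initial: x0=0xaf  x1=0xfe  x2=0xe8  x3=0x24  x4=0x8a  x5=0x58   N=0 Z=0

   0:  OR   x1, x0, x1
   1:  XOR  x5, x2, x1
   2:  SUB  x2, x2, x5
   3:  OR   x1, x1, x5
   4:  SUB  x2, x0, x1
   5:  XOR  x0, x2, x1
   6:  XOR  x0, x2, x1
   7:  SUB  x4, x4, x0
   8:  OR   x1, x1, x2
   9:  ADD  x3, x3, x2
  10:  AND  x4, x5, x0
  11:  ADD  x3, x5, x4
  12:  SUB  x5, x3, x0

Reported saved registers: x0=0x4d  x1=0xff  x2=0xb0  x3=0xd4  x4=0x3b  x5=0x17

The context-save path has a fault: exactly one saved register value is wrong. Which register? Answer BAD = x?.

after  0: x0=0xaf x1=0xff x2=0xe8 x3=0x24 x4=0x8a x5=0x58  N=1 Z=0
after  1: x0=0xaf x1=0xff x2=0xe8 x3=0x24 x4=0x8a x5=0x17  N=0 Z=0
after  2: x0=0xaf x1=0xff x2=0xd1 x3=0x24 x4=0x8a x5=0x17  N=1 Z=0
after  3: x0=0xaf x1=0xff x2=0xd1 x3=0x24 x4=0x8a x5=0x17  N=1 Z=0
after  4: x0=0xaf x1=0xff x2=0xb0 x3=0x24 x4=0x8a x5=0x17  N=1 Z=0
after  5: x0=0x4f x1=0xff x2=0xb0 x3=0x24 x4=0x8a x5=0x17  N=0 Z=0
after  6: x0=0x4f x1=0xff x2=0xb0 x3=0x24 x4=0x8a x5=0x17  N=0 Z=0
after  7: x0=0x4f x1=0xff x2=0xb0 x3=0x24 x4=0x3b x5=0x17  N=0 Z=0
after  8: x0=0x4f x1=0xff x2=0xb0 x3=0x24 x4=0x3b x5=0x17  N=1 Z=0
after  9: x0=0x4f x1=0xff x2=0xb0 x3=0xd4 x4=0x3b x5=0x17  N=1 Z=0
-- IRQ taken; context saved, return-PC = 10 --
mismatch: x0: reported 0x4d vs actual 0x4f

BAD = x0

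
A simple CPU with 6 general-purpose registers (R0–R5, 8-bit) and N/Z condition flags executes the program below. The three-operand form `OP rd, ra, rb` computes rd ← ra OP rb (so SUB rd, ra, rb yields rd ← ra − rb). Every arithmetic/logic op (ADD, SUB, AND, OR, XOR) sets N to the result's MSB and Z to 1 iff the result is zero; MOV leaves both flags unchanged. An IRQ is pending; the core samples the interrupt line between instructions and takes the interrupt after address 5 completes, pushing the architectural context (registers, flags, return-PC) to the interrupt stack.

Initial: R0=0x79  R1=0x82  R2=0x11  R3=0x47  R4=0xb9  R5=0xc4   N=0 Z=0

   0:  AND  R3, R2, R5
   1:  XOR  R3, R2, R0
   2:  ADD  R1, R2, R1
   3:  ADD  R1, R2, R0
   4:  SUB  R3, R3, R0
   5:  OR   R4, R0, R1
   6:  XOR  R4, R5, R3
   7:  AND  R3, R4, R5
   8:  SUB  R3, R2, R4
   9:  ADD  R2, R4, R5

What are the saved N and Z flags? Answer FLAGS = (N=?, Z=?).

after  0: R0=0x79 R1=0x82 R2=0x11 R3=0x00 R4=0xb9 R5=0xc4  N=0 Z=1
after  1: R0=0x79 R1=0x82 R2=0x11 R3=0x68 R4=0xb9 R5=0xc4  N=0 Z=0
after  2: R0=0x79 R1=0x93 R2=0x11 R3=0x68 R4=0xb9 R5=0xc4  N=1 Z=0
after  3: R0=0x79 R1=0x8a R2=0x11 R3=0x68 R4=0xb9 R5=0xc4  N=1 Z=0
after  4: R0=0x79 R1=0x8a R2=0x11 R3=0xef R4=0xb9 R5=0xc4  N=1 Z=0
after  5: R0=0x79 R1=0x8a R2=0x11 R3=0xef R4=0xfb R5=0xc4  N=1 Z=0
-- IRQ taken; context saved, return-PC = 6 --

FLAGS = (N=1, Z=0)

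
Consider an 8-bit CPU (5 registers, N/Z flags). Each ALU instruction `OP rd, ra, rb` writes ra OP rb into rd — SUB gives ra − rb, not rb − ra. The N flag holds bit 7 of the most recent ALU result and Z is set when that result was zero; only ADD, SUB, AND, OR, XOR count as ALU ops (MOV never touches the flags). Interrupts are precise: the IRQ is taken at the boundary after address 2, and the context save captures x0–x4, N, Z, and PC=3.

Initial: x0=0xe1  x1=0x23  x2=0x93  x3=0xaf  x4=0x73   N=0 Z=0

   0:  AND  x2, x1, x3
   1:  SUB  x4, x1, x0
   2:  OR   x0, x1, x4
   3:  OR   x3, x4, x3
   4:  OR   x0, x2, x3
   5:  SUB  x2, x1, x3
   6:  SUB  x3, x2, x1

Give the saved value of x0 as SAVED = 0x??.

after  0: x0=0xe1 x1=0x23 x2=0x23 x3=0xaf x4=0x73  N=0 Z=0
after  1: x0=0xe1 x1=0x23 x2=0x23 x3=0xaf x4=0x42  N=0 Z=0
after  2: x0=0x63 x1=0x23 x2=0x23 x3=0xaf x4=0x42  N=0 Z=0
-- IRQ taken; context saved, return-PC = 3 --

SAVED = 0x63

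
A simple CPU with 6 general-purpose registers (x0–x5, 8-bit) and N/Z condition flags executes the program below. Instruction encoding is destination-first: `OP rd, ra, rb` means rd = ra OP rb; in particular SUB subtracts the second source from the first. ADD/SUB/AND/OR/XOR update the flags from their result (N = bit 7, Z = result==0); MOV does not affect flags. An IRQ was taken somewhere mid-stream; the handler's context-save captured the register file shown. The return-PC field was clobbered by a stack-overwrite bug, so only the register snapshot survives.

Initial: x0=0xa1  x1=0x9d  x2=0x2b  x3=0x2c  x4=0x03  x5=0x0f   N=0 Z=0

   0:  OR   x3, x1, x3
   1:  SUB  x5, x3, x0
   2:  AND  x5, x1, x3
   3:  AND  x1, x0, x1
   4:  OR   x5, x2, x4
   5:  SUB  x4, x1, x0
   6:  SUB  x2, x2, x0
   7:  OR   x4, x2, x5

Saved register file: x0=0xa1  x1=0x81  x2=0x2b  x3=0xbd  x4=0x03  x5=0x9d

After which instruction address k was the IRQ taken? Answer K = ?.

after  0: x0=0xa1 x1=0x9d x2=0x2b x3=0xbd x4=0x03 x5=0x0f  N=1 Z=0
after  1: x0=0xa1 x1=0x9d x2=0x2b x3=0xbd x4=0x03 x5=0x1c  N=0 Z=0
after  2: x0=0xa1 x1=0x9d x2=0x2b x3=0xbd x4=0x03 x5=0x9d  N=1 Z=0
after  3: x0=0xa1 x1=0x81 x2=0x2b x3=0xbd x4=0x03 x5=0x9d  N=1 Z=0
-- IRQ taken; context saved, return-PC = 4 --

K = 3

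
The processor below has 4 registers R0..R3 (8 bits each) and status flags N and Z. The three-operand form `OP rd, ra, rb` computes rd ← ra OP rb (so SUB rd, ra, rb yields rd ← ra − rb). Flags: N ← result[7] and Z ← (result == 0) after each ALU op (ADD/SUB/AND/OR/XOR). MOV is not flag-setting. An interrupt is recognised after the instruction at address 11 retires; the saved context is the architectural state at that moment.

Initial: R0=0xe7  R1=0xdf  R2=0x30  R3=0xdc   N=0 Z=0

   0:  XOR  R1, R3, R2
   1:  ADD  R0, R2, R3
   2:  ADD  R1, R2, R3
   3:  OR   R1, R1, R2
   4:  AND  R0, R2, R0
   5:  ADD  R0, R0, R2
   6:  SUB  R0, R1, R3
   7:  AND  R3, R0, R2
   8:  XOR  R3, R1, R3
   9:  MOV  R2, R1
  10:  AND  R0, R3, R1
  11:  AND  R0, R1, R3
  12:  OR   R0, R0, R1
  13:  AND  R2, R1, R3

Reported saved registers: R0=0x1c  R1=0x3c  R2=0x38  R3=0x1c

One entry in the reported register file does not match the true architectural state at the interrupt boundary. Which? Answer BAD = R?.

after  0: R0=0xe7 R1=0xec R2=0x30 R3=0xdc  N=1 Z=0
after  1: R0=0x0c R1=0xec R2=0x30 R3=0xdc  N=0 Z=0
after  2: R0=0x0c R1=0x0c R2=0x30 R3=0xdc  N=0 Z=0
after  3: R0=0x0c R1=0x3c R2=0x30 R3=0xdc  N=0 Z=0
after  4: R0=0x00 R1=0x3c R2=0x30 R3=0xdc  N=0 Z=1
after  5: R0=0x30 R1=0x3c R2=0x30 R3=0xdc  N=0 Z=0
after  6: R0=0x60 R1=0x3c R2=0x30 R3=0xdc  N=0 Z=0
after  7: R0=0x60 R1=0x3c R2=0x30 R3=0x20  N=0 Z=0
after  8: R0=0x60 R1=0x3c R2=0x30 R3=0x1c  N=0 Z=0
after  9: R0=0x60 R1=0x3c R2=0x3c R3=0x1c  N=0 Z=0
after 10: R0=0x1c R1=0x3c R2=0x3c R3=0x1c  N=0 Z=0
after 11: R0=0x1c R1=0x3c R2=0x3c R3=0x1c  N=0 Z=0
-- IRQ taken; context saved, return-PC = 12 --
mismatch: R2: reported 0x38 vs actual 0x3c

BAD = R2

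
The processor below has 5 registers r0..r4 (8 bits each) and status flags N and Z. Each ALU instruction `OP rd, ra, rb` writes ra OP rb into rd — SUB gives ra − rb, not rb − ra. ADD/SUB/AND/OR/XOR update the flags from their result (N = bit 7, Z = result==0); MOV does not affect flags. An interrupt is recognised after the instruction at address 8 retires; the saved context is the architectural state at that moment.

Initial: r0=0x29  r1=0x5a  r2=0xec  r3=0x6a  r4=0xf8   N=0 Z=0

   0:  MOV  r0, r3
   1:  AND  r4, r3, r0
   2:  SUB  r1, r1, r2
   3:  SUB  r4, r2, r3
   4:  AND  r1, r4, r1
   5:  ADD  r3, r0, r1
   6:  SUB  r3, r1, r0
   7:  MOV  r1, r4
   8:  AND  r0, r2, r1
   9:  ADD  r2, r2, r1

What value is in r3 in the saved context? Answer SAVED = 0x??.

after  0: r0=0x6a r1=0x5a r2=0xec r3=0x6a r4=0xf8  N=0 Z=0
after  1: r0=0x6a r1=0x5a r2=0xec r3=0x6a r4=0x6a  N=0 Z=0
after  2: r0=0x6a r1=0x6e r2=0xec r3=0x6a r4=0x6a  N=0 Z=0
after  3: r0=0x6a r1=0x6e r2=0xec r3=0x6a r4=0x82  N=1 Z=0
after  4: r0=0x6a r1=0x02 r2=0xec r3=0x6a r4=0x82  N=0 Z=0
after  5: r0=0x6a r1=0x02 r2=0xec r3=0x6c r4=0x82  N=0 Z=0
after  6: r0=0x6a r1=0x02 r2=0xec r3=0x98 r4=0x82  N=1 Z=0
after  7: r0=0x6a r1=0x82 r2=0xec r3=0x98 r4=0x82  N=1 Z=0
after  8: r0=0x80 r1=0x82 r2=0xec r3=0x98 r4=0x82  N=1 Z=0
-- IRQ taken; context saved, return-PC = 9 --

SAVED = 0x98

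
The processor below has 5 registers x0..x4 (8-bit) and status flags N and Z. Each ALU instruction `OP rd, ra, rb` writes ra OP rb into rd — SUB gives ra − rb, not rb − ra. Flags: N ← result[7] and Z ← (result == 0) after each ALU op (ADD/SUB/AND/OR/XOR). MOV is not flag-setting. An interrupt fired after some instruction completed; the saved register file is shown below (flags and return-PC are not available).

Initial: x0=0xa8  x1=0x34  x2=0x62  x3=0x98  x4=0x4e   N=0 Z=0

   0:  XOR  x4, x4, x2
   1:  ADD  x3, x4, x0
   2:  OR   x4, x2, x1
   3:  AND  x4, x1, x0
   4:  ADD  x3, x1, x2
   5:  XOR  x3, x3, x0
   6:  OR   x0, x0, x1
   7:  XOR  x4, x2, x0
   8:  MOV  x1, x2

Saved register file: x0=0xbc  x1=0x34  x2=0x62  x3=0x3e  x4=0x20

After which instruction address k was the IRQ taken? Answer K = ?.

K = 6

after  0: x0=0xa8 x1=0x34 x2=0x62 x3=0x98 x4=0x2c  N=0 Z=0
after  1: x0=0xa8 x1=0x34 x2=0x62 x3=0xd4 x4=0x2c  N=1 Z=0
after  2: x0=0xa8 x1=0x34 x2=0x62 x3=0xd4 x4=0x76  N=0 Z=0
after  3: x0=0xa8 x1=0x34 x2=0x62 x3=0xd4 x4=0x20  N=0 Z=0
after  4: x0=0xa8 x1=0x34 x2=0x62 x3=0x96 x4=0x20  N=1 Z=0
after  5: x0=0xa8 x1=0x34 x2=0x62 x3=0x3e x4=0x20  N=0 Z=0
after  6: x0=0xbc x1=0x34 x2=0x62 x3=0x3e x4=0x20  N=1 Z=0
-- IRQ taken; context saved, return-PC = 7 --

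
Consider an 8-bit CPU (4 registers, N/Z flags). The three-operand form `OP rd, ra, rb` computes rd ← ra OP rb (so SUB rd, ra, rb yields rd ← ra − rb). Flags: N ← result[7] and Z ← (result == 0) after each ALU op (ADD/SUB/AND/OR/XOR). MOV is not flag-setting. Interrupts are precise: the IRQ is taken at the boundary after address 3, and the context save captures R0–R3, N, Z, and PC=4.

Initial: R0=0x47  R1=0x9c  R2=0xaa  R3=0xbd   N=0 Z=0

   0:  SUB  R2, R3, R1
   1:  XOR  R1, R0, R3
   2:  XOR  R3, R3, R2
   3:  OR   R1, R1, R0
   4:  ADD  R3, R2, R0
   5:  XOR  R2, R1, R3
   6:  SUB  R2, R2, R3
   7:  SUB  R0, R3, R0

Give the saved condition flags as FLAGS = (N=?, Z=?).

FLAGS = (N=1, Z=0)

after  0: R0=0x47 R1=0x9c R2=0x21 R3=0xbd  N=0 Z=0
after  1: R0=0x47 R1=0xfa R2=0x21 R3=0xbd  N=1 Z=0
after  2: R0=0x47 R1=0xfa R2=0x21 R3=0x9c  N=1 Z=0
after  3: R0=0x47 R1=0xff R2=0x21 R3=0x9c  N=1 Z=0
-- IRQ taken; context saved, return-PC = 4 --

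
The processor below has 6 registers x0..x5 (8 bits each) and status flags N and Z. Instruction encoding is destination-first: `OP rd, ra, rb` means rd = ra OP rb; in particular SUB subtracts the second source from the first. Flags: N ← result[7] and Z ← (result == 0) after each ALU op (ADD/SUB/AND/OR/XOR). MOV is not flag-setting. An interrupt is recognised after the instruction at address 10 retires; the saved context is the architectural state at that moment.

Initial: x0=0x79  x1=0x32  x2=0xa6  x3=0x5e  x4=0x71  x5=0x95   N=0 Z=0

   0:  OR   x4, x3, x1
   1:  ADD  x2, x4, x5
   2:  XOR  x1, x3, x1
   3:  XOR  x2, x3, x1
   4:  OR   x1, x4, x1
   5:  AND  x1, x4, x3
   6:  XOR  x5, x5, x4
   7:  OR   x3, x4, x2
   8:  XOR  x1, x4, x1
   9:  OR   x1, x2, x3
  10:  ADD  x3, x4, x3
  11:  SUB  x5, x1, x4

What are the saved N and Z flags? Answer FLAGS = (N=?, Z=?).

FLAGS = (N=1, Z=0)

after  0: x0=0x79 x1=0x32 x2=0xa6 x3=0x5e x4=0x7e x5=0x95  N=0 Z=0
after  1: x0=0x79 x1=0x32 x2=0x13 x3=0x5e x4=0x7e x5=0x95  N=0 Z=0
after  2: x0=0x79 x1=0x6c x2=0x13 x3=0x5e x4=0x7e x5=0x95  N=0 Z=0
after  3: x0=0x79 x1=0x6c x2=0x32 x3=0x5e x4=0x7e x5=0x95  N=0 Z=0
after  4: x0=0x79 x1=0x7e x2=0x32 x3=0x5e x4=0x7e x5=0x95  N=0 Z=0
after  5: x0=0x79 x1=0x5e x2=0x32 x3=0x5e x4=0x7e x5=0x95  N=0 Z=0
after  6: x0=0x79 x1=0x5e x2=0x32 x3=0x5e x4=0x7e x5=0xeb  N=1 Z=0
after  7: x0=0x79 x1=0x5e x2=0x32 x3=0x7e x4=0x7e x5=0xeb  N=0 Z=0
after  8: x0=0x79 x1=0x20 x2=0x32 x3=0x7e x4=0x7e x5=0xeb  N=0 Z=0
after  9: x0=0x79 x1=0x7e x2=0x32 x3=0x7e x4=0x7e x5=0xeb  N=0 Z=0
after 10: x0=0x79 x1=0x7e x2=0x32 x3=0xfc x4=0x7e x5=0xeb  N=1 Z=0
-- IRQ taken; context saved, return-PC = 11 --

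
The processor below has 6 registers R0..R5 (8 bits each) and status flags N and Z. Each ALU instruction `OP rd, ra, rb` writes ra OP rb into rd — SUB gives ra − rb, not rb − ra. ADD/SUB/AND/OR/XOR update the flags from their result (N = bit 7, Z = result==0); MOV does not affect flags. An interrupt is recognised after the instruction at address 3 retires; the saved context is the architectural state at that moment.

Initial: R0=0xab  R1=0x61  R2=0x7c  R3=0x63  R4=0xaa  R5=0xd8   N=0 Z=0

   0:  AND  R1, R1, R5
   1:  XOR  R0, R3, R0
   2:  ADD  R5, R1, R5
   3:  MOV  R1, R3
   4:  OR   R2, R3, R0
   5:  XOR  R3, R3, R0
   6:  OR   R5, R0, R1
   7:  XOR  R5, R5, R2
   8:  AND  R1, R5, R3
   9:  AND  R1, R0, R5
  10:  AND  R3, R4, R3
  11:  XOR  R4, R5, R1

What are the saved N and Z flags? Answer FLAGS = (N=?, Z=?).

after  0: R0=0xab R1=0x40 R2=0x7c R3=0x63 R4=0xaa R5=0xd8  N=0 Z=0
after  1: R0=0xc8 R1=0x40 R2=0x7c R3=0x63 R4=0xaa R5=0xd8  N=1 Z=0
after  2: R0=0xc8 R1=0x40 R2=0x7c R3=0x63 R4=0xaa R5=0x18  N=0 Z=0
after  3: R0=0xc8 R1=0x63 R2=0x7c R3=0x63 R4=0xaa R5=0x18  N=0 Z=0
-- IRQ taken; context saved, return-PC = 4 --

FLAGS = (N=0, Z=0)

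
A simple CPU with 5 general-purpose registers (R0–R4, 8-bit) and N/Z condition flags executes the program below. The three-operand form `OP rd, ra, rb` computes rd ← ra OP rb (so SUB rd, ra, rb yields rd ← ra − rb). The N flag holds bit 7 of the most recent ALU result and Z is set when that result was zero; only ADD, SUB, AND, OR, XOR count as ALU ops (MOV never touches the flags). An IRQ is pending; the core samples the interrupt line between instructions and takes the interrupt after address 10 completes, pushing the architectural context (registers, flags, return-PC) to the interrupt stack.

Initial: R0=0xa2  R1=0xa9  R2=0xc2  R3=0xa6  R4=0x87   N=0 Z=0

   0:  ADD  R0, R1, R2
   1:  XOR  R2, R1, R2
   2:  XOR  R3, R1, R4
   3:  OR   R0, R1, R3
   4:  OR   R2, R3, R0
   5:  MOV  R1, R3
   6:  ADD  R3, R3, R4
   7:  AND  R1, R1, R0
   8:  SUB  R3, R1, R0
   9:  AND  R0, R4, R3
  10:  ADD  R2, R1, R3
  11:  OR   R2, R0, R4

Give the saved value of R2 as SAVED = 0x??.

after  0: R0=0x6b R1=0xa9 R2=0xc2 R3=0xa6 R4=0x87  N=0 Z=0
after  1: R0=0x6b R1=0xa9 R2=0x6b R3=0xa6 R4=0x87  N=0 Z=0
after  2: R0=0x6b R1=0xa9 R2=0x6b R3=0x2e R4=0x87  N=0 Z=0
after  3: R0=0xaf R1=0xa9 R2=0x6b R3=0x2e R4=0x87  N=1 Z=0
after  4: R0=0xaf R1=0xa9 R2=0xaf R3=0x2e R4=0x87  N=1 Z=0
after  5: R0=0xaf R1=0x2e R2=0xaf R3=0x2e R4=0x87  N=1 Z=0
after  6: R0=0xaf R1=0x2e R2=0xaf R3=0xb5 R4=0x87  N=1 Z=0
after  7: R0=0xaf R1=0x2e R2=0xaf R3=0xb5 R4=0x87  N=0 Z=0
after  8: R0=0xaf R1=0x2e R2=0xaf R3=0x7f R4=0x87  N=0 Z=0
after  9: R0=0x07 R1=0x2e R2=0xaf R3=0x7f R4=0x87  N=0 Z=0
after 10: R0=0x07 R1=0x2e R2=0xad R3=0x7f R4=0x87  N=1 Z=0
-- IRQ taken; context saved, return-PC = 11 --

SAVED = 0xad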